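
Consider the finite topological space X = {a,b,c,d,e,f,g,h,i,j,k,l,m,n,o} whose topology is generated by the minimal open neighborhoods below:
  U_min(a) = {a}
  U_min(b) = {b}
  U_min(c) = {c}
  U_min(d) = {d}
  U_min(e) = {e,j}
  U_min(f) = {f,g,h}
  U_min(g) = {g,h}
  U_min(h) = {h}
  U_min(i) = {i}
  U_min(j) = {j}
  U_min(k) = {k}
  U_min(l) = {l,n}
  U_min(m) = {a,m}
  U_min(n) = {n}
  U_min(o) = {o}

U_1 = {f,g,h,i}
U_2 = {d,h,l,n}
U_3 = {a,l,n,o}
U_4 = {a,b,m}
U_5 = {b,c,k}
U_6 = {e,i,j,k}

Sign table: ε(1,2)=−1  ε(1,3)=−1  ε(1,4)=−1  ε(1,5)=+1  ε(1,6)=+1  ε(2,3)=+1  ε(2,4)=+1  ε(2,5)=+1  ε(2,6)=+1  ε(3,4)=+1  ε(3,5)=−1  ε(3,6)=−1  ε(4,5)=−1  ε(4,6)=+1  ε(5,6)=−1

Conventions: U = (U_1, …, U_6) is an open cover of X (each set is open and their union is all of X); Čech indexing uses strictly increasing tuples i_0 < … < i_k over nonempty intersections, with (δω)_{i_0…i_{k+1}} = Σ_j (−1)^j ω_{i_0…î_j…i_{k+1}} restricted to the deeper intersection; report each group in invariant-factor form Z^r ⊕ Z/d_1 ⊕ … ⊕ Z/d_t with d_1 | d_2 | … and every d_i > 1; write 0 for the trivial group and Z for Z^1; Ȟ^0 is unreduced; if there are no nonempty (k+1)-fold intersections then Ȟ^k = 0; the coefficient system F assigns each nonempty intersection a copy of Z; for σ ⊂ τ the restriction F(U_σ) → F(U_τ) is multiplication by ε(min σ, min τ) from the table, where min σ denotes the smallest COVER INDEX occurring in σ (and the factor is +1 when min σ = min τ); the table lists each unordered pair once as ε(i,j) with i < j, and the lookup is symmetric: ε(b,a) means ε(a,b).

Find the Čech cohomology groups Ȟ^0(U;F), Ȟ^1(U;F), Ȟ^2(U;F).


Ȟ^0 = 0, Ȟ^1 = Z/2 and Ȟ^2 = 0

intersection data:
  U12={h} U16={i} U23={l,n} U34={a} U45={b} U56={k}
C dims 6,6; δ0: rk 6, SNF 1^5·2
Ȟ^0 = (6 − 6) − 0 = 0, so Ȟ^0 ≅ 0
Ȟ^1 = (6 − 0) − 6 = 0 plus torsion [2], so Ȟ^1 ≅ Z/2
Ȟ^2 = (0 − 0) − 0 = 0, so Ȟ^2 ≅ 0


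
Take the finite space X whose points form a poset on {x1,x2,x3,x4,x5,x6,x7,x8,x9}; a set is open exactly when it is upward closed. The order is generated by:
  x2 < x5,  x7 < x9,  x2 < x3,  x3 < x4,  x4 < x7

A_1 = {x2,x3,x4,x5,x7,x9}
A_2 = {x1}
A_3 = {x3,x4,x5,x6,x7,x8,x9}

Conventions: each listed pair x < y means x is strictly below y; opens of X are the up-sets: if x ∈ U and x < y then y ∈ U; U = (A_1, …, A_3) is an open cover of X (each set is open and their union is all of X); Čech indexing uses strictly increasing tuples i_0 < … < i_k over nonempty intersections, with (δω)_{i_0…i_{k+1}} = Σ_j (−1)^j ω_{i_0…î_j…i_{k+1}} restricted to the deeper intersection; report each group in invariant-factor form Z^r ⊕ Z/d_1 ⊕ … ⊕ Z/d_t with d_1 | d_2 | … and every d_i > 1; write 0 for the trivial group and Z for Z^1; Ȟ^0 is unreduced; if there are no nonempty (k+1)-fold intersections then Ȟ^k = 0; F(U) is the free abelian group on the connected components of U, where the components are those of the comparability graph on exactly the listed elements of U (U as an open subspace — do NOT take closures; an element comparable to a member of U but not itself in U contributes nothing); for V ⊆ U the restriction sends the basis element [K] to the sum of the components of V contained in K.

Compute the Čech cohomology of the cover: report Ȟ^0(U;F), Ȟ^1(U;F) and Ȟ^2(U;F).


nerve of the cover:
  A13={x3,x4,x5,x7,x9}
components per intersection:
  A1: {x2,x3,x4,x5,x7,x9}
  A2: {x1}
  A3: {x3,x4,x7,x9} {x5} {x6} {x8}
  A13: {x3,x4,x7,x9} {x5}
C dims 6,2; δ0: rk 2, SNF 1^2
Ȟ^0 = (6 − 2) − 0 = 4, so Ȟ^0 ≅ Z^4
Ȟ^1 = (2 − 0) − 2 = 0, so Ȟ^1 ≅ 0
Ȟ^2 = (0 − 0) − 0 = 0, so Ȟ^2 ≅ 0

Ȟ^0(U;F) ≅ Z^4, Ȟ^1(U;F) ≅ 0 and Ȟ^2(U;F) ≅ 0


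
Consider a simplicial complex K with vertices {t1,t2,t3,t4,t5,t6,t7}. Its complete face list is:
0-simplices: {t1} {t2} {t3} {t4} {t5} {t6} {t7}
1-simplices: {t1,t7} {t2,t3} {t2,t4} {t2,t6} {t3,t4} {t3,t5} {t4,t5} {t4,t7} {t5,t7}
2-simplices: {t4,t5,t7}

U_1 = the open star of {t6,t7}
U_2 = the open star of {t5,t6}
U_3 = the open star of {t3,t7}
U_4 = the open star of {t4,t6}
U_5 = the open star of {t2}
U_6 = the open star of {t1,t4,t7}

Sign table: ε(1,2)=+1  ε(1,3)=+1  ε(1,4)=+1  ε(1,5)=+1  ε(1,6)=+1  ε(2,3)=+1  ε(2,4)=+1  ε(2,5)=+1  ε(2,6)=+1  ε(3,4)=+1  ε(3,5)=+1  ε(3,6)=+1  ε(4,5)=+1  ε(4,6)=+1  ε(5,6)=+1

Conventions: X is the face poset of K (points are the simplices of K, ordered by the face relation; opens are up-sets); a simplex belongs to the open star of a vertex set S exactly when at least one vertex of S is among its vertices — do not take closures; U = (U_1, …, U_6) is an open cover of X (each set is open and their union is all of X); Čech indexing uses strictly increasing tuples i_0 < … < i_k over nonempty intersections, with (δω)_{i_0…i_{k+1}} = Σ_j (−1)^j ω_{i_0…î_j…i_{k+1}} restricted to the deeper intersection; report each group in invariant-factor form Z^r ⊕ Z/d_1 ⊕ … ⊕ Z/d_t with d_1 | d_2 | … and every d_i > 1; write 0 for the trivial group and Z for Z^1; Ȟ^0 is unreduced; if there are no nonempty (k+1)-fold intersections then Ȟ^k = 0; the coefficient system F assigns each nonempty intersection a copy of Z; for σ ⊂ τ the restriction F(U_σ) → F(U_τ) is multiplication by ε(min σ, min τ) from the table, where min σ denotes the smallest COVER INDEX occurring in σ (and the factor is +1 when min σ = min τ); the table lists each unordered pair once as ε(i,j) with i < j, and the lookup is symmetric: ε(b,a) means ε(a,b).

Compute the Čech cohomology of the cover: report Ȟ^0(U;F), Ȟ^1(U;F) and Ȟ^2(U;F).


Ȟ^0 ≅ Z, Ȟ^1 ≅ Z and Ȟ^2 ≅ 0

nonempty intersections:
  U1={{t6},{t7},{t1,t7},{t2,t6},{t4,t7},{t5,t7},{t4,t5,t7}} U2={{t5},{t6},{t2,t6},{t3,t5},{t4,t5},{t5,t7},{t4,t5,t7}} U3={{t3},{t7},{t1,t7},{t2,t3},{t3,t4},{t3,t5},{t4,t7},{t5,t7},{t4,t5,t7}} U4={{t4},{t6},{t2,t4},{t2,t6},{t3,t4},{t4,t5},{t4,t7},{t4,t5,t7}} U5={{t2},{t2,t3},{t2,t4},{t2,t6}} U6={{t1},{t4},{t7},{t1,t7},{t2,t4},{t3,t4},{t4,t5},{t4,t7},{t5,t7},{t4,t5,t7}}
  U12={{t6},{t2,t6},{t5,t7},{t4,t5,t7}} U13={{t7},{t1,t7},{t4,t7},{t5,t7},{t4,t5,t7}} U14={{t6},{t2,t6},{t4,t7},{t4,t5,t7}} U15={{t2,t6}} U16={{t7},{t1,t7},{t4,t7},{t5,t7},{t4,t5,t7}} U23={{t3,t5},{t5,t7},{t4,t5,t7}} U24={{t6},{t2,t6},{t4,t5},{t4,t5,t7}} U25={{t2,t6}} U26={{t4,t5},{t5,t7},{t4,t5,t7}} U34={{t3,t4},{t4,t7},{t4,t5,t7}} U35={{t2,t3}} U36={{t7},{t1,t7},{t3,t4},{t4,t7},{t5,t7},{t4,t5,t7}} U45={{t2,t4},{t2,t6}} U46={{t4},{t2,t4},{t3,t4},{t4,t5},{t4,t7},{t4,t5,t7}} U56={{t2,t4}}
  U123={{t5,t7},{t4,t5,t7}} U124={{t6},{t2,t6},{t4,t5,t7}} U125={{t2,t6}} U126={{t5,t7},{t4,t5,t7}} U134={{t4,t7},{t4,t5,t7}} U136={{t7},{t1,t7},{t4,t7},{t5,t7},{t4,t5,t7}} U145={{t2,t6}} U146={{t4,t7},{t4,t5,t7}} U234={{t4,t5,t7}} U236={{t5,t7},{t4,t5,t7}} U245={{t2,t6}} U246={{t4,t5},{t4,t5,t7}} U346={{t3,t4},{t4,t7},{t4,t5,t7}} U456={{t2,t4}}
  U1234={{t4,t5,t7}} U1236={{t5,t7},{t4,t5,t7}} U1245={{t2,t6}} U1246={{t4,t5,t7}} U1346={{t4,t7},{t4,t5,t7}} U2346={{t4,t5,t7}}
  U12346={{t4,t5,t7}}
C dims 6,15,14,6; δ0: rk 5, SNF 1^5; δ1: rk 9, SNF 1^9; δ2: rk 5, SNF 1^5
Ȟ^0: (6−5)−0=1 ⇒ Z
Ȟ^1: (15−9)−5=1 ⇒ Z
Ȟ^2: (14−5)−9=0 ⇒ 0


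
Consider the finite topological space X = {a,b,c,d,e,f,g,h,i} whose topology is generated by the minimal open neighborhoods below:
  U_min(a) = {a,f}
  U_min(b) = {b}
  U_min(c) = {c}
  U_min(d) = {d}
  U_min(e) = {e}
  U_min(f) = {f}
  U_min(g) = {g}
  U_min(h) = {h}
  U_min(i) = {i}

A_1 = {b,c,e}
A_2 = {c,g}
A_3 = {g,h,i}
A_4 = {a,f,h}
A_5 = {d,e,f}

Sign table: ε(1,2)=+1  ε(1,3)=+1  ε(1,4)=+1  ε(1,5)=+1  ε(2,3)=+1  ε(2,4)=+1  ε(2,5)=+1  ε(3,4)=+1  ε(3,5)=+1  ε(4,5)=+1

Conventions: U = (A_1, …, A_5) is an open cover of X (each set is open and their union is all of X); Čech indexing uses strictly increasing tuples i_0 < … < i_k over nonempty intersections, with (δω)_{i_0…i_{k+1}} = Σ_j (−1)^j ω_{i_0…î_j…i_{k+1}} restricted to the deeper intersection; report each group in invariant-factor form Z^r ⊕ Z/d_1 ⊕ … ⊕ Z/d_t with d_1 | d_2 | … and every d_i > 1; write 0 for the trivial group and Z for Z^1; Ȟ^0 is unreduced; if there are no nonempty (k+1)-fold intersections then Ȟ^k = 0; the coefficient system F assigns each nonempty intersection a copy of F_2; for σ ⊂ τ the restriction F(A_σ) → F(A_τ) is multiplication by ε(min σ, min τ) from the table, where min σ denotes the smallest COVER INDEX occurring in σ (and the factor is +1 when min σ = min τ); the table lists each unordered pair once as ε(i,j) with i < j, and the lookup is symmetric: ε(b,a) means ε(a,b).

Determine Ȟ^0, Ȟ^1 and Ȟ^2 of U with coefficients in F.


intersection data:
  A12={c} A15={e} A23={g} A34={h} A45={f}
C dims 5,5; δ0: rk_F2 4
Ȟ^0 = (5 − 4) − 0 = 1, so Ȟ^0 ≅ Z/2
Ȟ^1 = (5 − 0) − 4 = 1, so Ȟ^1 ≅ Z/2
Ȟ^2 = (0 − 0) − 0 = 0, so Ȟ^2 ≅ 0

Ȟ^0(U;F) ≅ Z/2, Ȟ^1(U;F) ≅ Z/2 and Ȟ^2(U;F) ≅ 0


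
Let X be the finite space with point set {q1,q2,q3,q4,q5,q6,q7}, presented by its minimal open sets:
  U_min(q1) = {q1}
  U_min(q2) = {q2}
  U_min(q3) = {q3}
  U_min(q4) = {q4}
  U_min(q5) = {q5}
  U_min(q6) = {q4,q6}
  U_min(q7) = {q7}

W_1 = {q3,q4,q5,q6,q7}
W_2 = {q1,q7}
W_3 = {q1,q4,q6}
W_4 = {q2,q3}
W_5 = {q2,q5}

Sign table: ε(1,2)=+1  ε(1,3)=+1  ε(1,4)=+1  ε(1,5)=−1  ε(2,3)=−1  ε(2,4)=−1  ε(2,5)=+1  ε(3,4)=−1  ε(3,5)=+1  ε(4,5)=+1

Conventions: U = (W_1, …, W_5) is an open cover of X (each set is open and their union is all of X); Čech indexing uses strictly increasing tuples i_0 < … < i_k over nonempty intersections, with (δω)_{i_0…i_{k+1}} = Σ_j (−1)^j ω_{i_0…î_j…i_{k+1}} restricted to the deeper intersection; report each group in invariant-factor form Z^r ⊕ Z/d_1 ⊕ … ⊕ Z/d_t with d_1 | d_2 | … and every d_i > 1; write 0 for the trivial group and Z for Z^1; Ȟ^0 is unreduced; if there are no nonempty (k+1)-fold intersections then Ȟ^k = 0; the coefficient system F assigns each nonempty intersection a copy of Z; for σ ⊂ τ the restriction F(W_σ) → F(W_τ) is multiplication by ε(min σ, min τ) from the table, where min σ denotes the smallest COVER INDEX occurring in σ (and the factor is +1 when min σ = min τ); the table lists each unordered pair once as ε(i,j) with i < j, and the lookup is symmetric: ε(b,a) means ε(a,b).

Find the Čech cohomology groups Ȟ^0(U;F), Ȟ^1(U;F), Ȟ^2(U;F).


Ȟ^0 = 0, Ȟ^1 = Z ⊕ Z/2 and Ȟ^2 = 0

nerve simplices:
  W12={q7} W13={q4,q6} W14={q3} W15={q5} W23={q1} W45={q2}
C dims 5,6; δ0: rk 5, SNF 1^4·2
degree 0: 5−5−0 = 0 → Ȟ^0 ≅ 0
degree 1: 6−0−5 = 1 plus torsion [2] → Ȟ^1 ≅ Z ⊕ Z/2
degree 2: 0−0−0 = 0 → Ȟ^2 ≅ 0


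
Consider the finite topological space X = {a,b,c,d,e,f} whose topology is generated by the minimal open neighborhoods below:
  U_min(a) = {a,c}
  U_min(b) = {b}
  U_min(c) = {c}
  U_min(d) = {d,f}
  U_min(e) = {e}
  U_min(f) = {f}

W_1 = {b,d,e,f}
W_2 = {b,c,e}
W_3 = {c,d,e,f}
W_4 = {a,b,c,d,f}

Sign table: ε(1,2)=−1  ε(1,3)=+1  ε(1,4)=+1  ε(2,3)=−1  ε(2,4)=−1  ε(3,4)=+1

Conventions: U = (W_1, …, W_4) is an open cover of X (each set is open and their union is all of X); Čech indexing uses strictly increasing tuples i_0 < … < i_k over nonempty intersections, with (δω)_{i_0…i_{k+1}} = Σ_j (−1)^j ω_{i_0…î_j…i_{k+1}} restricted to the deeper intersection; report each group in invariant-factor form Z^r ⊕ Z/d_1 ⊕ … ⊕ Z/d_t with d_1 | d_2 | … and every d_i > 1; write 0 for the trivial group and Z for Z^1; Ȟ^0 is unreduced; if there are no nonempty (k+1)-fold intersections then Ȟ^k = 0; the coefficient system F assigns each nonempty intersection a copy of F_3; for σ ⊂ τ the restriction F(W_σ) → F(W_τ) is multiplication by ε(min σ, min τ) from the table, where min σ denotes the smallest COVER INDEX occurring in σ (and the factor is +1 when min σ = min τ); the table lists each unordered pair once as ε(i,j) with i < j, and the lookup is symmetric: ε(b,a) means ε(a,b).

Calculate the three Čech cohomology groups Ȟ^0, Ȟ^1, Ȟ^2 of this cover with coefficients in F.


Ȟ^0 = Z/3; Ȟ^1 = 0; Ȟ^2 = Z/3

nerve simplices:
  W12={b,e} W13={d,e,f} W14={b,d,f} W23={c,e} W24={b,c} W34={c,d,f}
  W123={e} W124={b} W134={d,f} W234={c}
C dims 4,6,4; δ0: rk_F3 3; δ1: rk_F3 3
degree 0: 4−3−0 = 1 → Ȟ^0 ≅ Z/3
degree 1: 6−3−3 = 0 → Ȟ^1 ≅ 0
degree 2: 4−0−3 = 1 → Ȟ^2 ≅ Z/3


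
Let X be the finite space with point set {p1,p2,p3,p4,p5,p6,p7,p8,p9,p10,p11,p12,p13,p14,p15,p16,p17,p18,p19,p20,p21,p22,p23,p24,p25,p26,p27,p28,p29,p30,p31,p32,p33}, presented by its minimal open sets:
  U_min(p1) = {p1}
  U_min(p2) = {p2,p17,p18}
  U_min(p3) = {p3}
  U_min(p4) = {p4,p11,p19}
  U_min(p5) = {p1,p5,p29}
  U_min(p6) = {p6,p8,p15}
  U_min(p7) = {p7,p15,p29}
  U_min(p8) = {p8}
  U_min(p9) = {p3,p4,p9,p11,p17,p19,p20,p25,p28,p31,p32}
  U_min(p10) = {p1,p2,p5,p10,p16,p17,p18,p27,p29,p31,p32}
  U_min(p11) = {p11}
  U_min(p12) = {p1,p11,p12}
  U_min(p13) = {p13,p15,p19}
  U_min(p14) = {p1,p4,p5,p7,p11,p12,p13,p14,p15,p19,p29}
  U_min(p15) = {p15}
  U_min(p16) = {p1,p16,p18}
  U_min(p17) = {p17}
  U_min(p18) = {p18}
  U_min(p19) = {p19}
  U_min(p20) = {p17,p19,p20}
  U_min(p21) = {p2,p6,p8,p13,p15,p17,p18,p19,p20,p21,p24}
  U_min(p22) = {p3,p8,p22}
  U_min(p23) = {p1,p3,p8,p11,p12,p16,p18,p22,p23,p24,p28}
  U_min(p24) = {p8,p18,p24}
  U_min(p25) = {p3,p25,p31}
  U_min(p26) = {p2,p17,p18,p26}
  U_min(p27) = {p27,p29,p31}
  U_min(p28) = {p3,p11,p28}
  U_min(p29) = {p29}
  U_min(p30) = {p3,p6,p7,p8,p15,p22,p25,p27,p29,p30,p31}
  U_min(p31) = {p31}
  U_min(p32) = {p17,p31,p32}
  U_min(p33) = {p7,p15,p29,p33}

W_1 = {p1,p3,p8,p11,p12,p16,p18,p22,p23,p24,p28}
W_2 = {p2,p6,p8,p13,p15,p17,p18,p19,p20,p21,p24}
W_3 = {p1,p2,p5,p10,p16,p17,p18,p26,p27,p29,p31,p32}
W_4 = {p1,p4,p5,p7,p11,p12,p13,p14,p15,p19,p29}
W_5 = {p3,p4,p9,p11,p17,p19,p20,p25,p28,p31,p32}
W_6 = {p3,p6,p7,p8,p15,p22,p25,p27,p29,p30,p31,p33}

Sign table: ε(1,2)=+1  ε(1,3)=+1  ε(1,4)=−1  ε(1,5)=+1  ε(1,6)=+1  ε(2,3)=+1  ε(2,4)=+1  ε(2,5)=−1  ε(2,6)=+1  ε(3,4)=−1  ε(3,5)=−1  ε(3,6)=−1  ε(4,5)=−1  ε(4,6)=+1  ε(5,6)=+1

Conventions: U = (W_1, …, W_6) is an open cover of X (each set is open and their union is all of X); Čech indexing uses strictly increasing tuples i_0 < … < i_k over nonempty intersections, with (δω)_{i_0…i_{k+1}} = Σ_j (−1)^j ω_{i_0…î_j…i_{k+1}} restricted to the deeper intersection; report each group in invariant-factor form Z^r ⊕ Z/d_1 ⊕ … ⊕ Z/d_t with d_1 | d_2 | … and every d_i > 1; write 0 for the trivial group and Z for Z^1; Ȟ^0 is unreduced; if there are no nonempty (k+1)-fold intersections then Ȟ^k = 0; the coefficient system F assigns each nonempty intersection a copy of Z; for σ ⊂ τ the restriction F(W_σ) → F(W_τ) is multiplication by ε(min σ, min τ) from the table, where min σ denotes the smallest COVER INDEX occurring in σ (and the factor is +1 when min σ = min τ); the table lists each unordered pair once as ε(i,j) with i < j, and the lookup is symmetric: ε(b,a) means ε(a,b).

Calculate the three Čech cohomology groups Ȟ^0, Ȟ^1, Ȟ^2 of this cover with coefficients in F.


Ȟ^0 ≅ 0, Ȟ^1 ≅ Z/2 and Ȟ^2 ≅ Z

nonempty overlaps:
  W12={p8,p18,p24} W13={p1,p16,p18} W14={p1,p11,p12} W15={p3,p11,p28} W16={p3,p8,p22} W23={p2,p17,p18} W24={p13,p15,p19} W25={p17,p19,p20} W26={p6,p8,p15} W34={p1,p5,p29} W35={p17,p31,p32} W36={p27,p29,p31} W45={p4,p11,p19} W46={p7,p15,p29} W56={p3,p25,p31}
  W123={p18} W126={p8} W134={p1} W145={p11} W156={p3} W235={p17} W245={p19} W246={p15} W346={p29} W356={p31}
C dims 6,15,10; δ0: rk 6, SNF 1^5·2; δ1: rk 9, SNF 1^9
degree 0: 6−6−0 = 0 → Ȟ^0 ≅ 0
degree 1: 15−9−6 = 0 plus torsion [2] → Ȟ^1 ≅ Z/2
degree 2: 10−0−9 = 1 → Ȟ^2 ≅ Z


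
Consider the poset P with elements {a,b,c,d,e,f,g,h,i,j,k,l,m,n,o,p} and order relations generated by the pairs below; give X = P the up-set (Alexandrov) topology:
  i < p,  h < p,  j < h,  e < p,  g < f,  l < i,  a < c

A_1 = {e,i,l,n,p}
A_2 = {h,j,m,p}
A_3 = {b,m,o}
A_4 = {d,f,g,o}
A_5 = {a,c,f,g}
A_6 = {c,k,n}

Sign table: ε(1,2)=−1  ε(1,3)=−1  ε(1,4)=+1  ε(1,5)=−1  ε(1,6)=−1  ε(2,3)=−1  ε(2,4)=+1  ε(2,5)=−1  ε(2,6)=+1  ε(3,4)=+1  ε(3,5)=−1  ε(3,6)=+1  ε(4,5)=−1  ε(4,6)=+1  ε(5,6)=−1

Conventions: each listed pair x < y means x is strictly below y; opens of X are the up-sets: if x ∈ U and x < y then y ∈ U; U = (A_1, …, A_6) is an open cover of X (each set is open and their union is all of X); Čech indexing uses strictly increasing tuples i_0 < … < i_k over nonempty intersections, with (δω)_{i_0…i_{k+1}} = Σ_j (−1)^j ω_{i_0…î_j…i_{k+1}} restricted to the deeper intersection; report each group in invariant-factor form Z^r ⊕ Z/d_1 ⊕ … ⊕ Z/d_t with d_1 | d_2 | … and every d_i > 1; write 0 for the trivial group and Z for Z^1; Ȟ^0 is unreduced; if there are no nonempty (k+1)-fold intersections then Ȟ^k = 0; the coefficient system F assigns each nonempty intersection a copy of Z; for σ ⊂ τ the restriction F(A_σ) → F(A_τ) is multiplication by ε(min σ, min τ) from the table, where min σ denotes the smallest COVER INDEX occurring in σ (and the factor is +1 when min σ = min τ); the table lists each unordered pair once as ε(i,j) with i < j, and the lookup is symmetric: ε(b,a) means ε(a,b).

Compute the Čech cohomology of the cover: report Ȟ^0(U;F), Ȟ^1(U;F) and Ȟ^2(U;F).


intersection data:
  A12={p} A16={n} A23={m} A34={o} A45={f,g} A56={c}
C dims 6,6; δ0: rk 6, SNF 1^5·2
Ȟ^0 = (6 − 6) − 0 = 0, so Ȟ^0 ≅ 0
Ȟ^1 = (6 − 0) − 6 = 0 plus torsion [2], so Ȟ^1 ≅ Z/2
Ȟ^2 = (0 − 0) − 0 = 0, so Ȟ^2 ≅ 0

Ȟ^0(U;F) ≅ 0, Ȟ^1(U;F) ≅ Z/2, Ȟ^2(U;F) ≅ 0


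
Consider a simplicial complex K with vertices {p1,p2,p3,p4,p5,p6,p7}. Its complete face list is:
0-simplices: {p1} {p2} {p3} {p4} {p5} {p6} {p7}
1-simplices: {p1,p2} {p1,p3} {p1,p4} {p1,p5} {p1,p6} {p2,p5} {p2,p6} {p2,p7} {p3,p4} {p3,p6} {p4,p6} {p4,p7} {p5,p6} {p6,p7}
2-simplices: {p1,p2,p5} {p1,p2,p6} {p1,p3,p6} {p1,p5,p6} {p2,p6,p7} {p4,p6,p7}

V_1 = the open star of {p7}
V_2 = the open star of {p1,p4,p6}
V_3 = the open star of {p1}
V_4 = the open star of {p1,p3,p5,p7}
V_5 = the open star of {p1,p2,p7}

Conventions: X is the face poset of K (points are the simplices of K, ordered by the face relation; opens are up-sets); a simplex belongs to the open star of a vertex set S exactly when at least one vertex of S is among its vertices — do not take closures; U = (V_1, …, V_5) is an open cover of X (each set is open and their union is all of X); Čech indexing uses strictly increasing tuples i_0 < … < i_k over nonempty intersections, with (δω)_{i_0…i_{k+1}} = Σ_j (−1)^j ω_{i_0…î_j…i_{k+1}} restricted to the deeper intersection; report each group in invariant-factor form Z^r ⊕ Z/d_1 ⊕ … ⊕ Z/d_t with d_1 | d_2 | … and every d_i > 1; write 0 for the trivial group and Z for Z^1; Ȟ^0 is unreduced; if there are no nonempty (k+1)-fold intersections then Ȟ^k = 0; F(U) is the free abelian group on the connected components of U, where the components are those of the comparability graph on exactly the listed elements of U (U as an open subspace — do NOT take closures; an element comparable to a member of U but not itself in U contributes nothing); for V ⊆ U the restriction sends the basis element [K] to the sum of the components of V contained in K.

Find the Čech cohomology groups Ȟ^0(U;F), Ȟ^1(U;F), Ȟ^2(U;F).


Ȟ^0(U;F) ≅ Z,  Ȟ^1(U;F) ≅ Z,  Ȟ^2(U;F) ≅ 0

nerve simplices:
  V1={{p7},{p2,p7},{p4,p7},{p6,p7},{p2,p6,p7},{p4,p6,p7}} V2={{p1},{p4},{p6},{p1,p2},{p1,p3},{p1,p4},{p1,p5},{p1,p6},{p2,p6},{p3,p4},{p3,p6},{p4,p6},{p4,p7},{p5,p6},{p6,p7},{p1,p2,p5},{p1,p2,p6},{p1,p3,p6},{p1,p5,p6},{p2,p6,p7},{p4,p6,p7}} V3={{p1},{p1,p2},{p1,p3},{p1,p4},{p1,p5},{p1,p6},{p1,p2,p5},{p1,p2,p6},{p1,p3,p6},{p1,p5,p6}} V4={{p1},{p3},{p5},{p7},{p1,p2},{p1,p3},{p1,p4},{p1,p5},{p1,p6},{p2,p5},{p2,p7},{p3,p4},{p3,p6},{p4,p7},{p5,p6},{p6,p7},{p1,p2,p5},{p1,p2,p6},{p1,p3,p6},{p1,p5,p6},{p2,p6,p7},{p4,p6,p7}} V5={{p1},{p2},{p7},{p1,p2},{p1,p3},{p1,p4},{p1,p5},{p1,p6},{p2,p5},{p2,p6},{p2,p7},{p4,p7},{p6,p7},{p1,p2,p5},{p1,p2,p6},{p1,p3,p6},{p1,p5,p6},{p2,p6,p7},{p4,p6,p7}}
  V12={{p4,p7},{p6,p7},{p2,p6,p7},{p4,p6,p7}} V14={{p7},{p2,p7},{p4,p7},{p6,p7},{p2,p6,p7},{p4,p6,p7}} V15={{p7},{p2,p7},{p4,p7},{p6,p7},{p2,p6,p7},{p4,p6,p7}} V23={{p1},{p1,p2},{p1,p3},{p1,p4},{p1,p5},{p1,p6},{p1,p2,p5},{p1,p2,p6},{p1,p3,p6},{p1,p5,p6}} V24={{p1},{p1,p2},{p1,p3},{p1,p4},{p1,p5},{p1,p6},{p3,p4},{p3,p6},{p4,p7},{p5,p6},{p6,p7},{p1,p2,p5},{p1,p2,p6},{p1,p3,p6},{p1,p5,p6},{p2,p6,p7},{p4,p6,p7}} V25={{p1},{p1,p2},{p1,p3},{p1,p4},{p1,p5},{p1,p6},{p2,p6},{p4,p7},{p6,p7},{p1,p2,p5},{p1,p2,p6},{p1,p3,p6},{p1,p5,p6},{p2,p6,p7},{p4,p6,p7}} V34={{p1},{p1,p2},{p1,p3},{p1,p4},{p1,p5},{p1,p6},{p1,p2,p5},{p1,p2,p6},{p1,p3,p6},{p1,p5,p6}} V35={{p1},{p1,p2},{p1,p3},{p1,p4},{p1,p5},{p1,p6},{p1,p2,p5},{p1,p2,p6},{p1,p3,p6},{p1,p5,p6}} V45={{p1},{p7},{p1,p2},{p1,p3},{p1,p4},{p1,p5},{p1,p6},{p2,p5},{p2,p7},{p4,p7},{p6,p7},{p1,p2,p5},{p1,p2,p6},{p1,p3,p6},{p1,p5,p6},{p2,p6,p7},{p4,p6,p7}}
  V124={{p4,p7},{p6,p7},{p2,p6,p7},{p4,p6,p7}} V125={{p4,p7},{p6,p7},{p2,p6,p7},{p4,p6,p7}} V145={{p7},{p2,p7},{p4,p7},{p6,p7},{p2,p6,p7},{p4,p6,p7}} V234={{p1},{p1,p2},{p1,p3},{p1,p4},{p1,p5},{p1,p6},{p1,p2,p5},{p1,p2,p6},{p1,p3,p6},{p1,p5,p6}} V235={{p1},{p1,p2},{p1,p3},{p1,p4},{p1,p5},{p1,p6},{p1,p2,p5},{p1,p2,p6},{p1,p3,p6},{p1,p5,p6}} V245={{p1},{p1,p2},{p1,p3},{p1,p4},{p1,p5},{p1,p6},{p4,p7},{p6,p7},{p1,p2,p5},{p1,p2,p6},{p1,p3,p6},{p1,p5,p6},{p2,p6,p7},{p4,p6,p7}} V345={{p1},{p1,p2},{p1,p3},{p1,p4},{p1,p5},{p1,p6},{p1,p2,p5},{p1,p2,p6},{p1,p3,p6},{p1,p5,p6}}
  V1245={{p4,p7},{p6,p7},{p2,p6,p7},{p4,p6,p7}} V2345={{p1},{p1,p2},{p1,p3},{p1,p4},{p1,p5},{p1,p6},{p1,p2,p5},{p1,p2,p6},{p1,p3,p6},{p1,p5,p6}}
components per intersection:
  V1: {{p7},{p2,p7},{p4,p7},{p6,p7},{p2,p6,p7},{p4,p6,p7}}
  V2: {{p1},{p4},{p6},{p1,p2},{p1,p3},{p1,p4},{p1,p5},{p1,p6},{p2,p6},{p3,p4},{p3,p6},{p4,p6},{p4,p7},{p5,p6},{p6,p7},{p1,p2,p5},{p1,p2,p6},{p1,p3,p6},{p1,p5,p6},{p2,p6,p7},{p4,p6,p7}}
  V3: {{p1},{p1,p2},{p1,p3},{p1,p4},{p1,p5},{p1,p6},{p1,p2,p5},{p1,p2,p6},{p1,p3,p6},{p1,p5,p6}}
  V4: {{p1},{p3},{p5},{p1,p2},{p1,p3},{p1,p4},{p1,p5},{p1,p6},{p2,p5},{p3,p4},{p3,p6},{p5,p6},{p1,p2,p5},{p1,p2,p6},{p1,p3,p6},{p1,p5,p6}} {{p7},{p2,p7},{p4,p7},{p6,p7},{p2,p6,p7},{p4,p6,p7}}
  V5: {{p1},{p2},{p7},{p1,p2},{p1,p3},{p1,p4},{p1,p5},{p1,p6},{p2,p5},{p2,p6},{p2,p7},{p4,p7},{p6,p7},{p1,p2,p5},{p1,p2,p6},{p1,p3,p6},{p1,p5,p6},{p2,p6,p7},{p4,p6,p7}}
  V12: {{p4,p7},{p6,p7},{p2,p6,p7},{p4,p6,p7}}
  V14: {{p7},{p2,p7},{p4,p7},{p6,p7},{p2,p6,p7},{p4,p6,p7}}
  V15: {{p7},{p2,p7},{p4,p7},{p6,p7},{p2,p6,p7},{p4,p6,p7}}
  V23: {{p1},{p1,p2},{p1,p3},{p1,p4},{p1,p5},{p1,p6},{p1,p2,p5},{p1,p2,p6},{p1,p3,p6},{p1,p5,p6}}
  V24: {{p1},{p1,p2},{p1,p3},{p1,p4},{p1,p5},{p1,p6},{p3,p6},{p5,p6},{p1,p2,p5},{p1,p2,p6},{p1,p3,p6},{p1,p5,p6}} {{p3,p4}} {{p4,p7},{p6,p7},{p2,p6,p7},{p4,p6,p7}}
  V25: {{p1},{p1,p2},{p1,p3},{p1,p4},{p1,p5},{p1,p6},{p2,p6},{p4,p7},{p6,p7},{p1,p2,p5},{p1,p2,p6},{p1,p3,p6},{p1,p5,p6},{p2,p6,p7},{p4,p6,p7}}
  V34: {{p1},{p1,p2},{p1,p3},{p1,p4},{p1,p5},{p1,p6},{p1,p2,p5},{p1,p2,p6},{p1,p3,p6},{p1,p5,p6}}
  V35: {{p1},{p1,p2},{p1,p3},{p1,p4},{p1,p5},{p1,p6},{p1,p2,p5},{p1,p2,p6},{p1,p3,p6},{p1,p5,p6}}
  V45: {{p1},{p1,p2},{p1,p3},{p1,p4},{p1,p5},{p1,p6},{p2,p5},{p1,p2,p5},{p1,p2,p6},{p1,p3,p6},{p1,p5,p6}} {{p7},{p2,p7},{p4,p7},{p6,p7},{p2,p6,p7},{p4,p6,p7}}
  V124: {{p4,p7},{p6,p7},{p2,p6,p7},{p4,p6,p7}}
  V125: {{p4,p7},{p6,p7},{p2,p6,p7},{p4,p6,p7}}
  V145: {{p7},{p2,p7},{p4,p7},{p6,p7},{p2,p6,p7},{p4,p6,p7}}
  V234: {{p1},{p1,p2},{p1,p3},{p1,p4},{p1,p5},{p1,p6},{p1,p2,p5},{p1,p2,p6},{p1,p3,p6},{p1,p5,p6}}
  V235: {{p1},{p1,p2},{p1,p3},{p1,p4},{p1,p5},{p1,p6},{p1,p2,p5},{p1,p2,p6},{p1,p3,p6},{p1,p5,p6}}
  V245: {{p1},{p1,p2},{p1,p3},{p1,p4},{p1,p5},{p1,p6},{p1,p2,p5},{p1,p2,p6},{p1,p3,p6},{p1,p5,p6}} {{p4,p7},{p6,p7},{p2,p6,p7},{p4,p6,p7}}
  V345: {{p1},{p1,p2},{p1,p3},{p1,p4},{p1,p5},{p1,p6},{p1,p2,p5},{p1,p2,p6},{p1,p3,p6},{p1,p5,p6}}
  V1245: {{p4,p7},{p6,p7},{p2,p6,p7},{p4,p6,p7}}
  V2345: {{p1},{p1,p2},{p1,p3},{p1,p4},{p1,p5},{p1,p6},{p1,p2,p5},{p1,p2,p6},{p1,p3,p6},{p1,p5,p6}}
C dims 6,12,8,2; δ0: rk 5, SNF 1^5; δ1: rk 6, SNF 1^6; δ2: rk 2, SNF 1^2
degree 0: 6−5−0 = 1 → Ȟ^0 ≅ Z
degree 1: 12−6−5 = 1 → Ȟ^1 ≅ Z
degree 2: 8−2−6 = 0 → Ȟ^2 ≅ 0


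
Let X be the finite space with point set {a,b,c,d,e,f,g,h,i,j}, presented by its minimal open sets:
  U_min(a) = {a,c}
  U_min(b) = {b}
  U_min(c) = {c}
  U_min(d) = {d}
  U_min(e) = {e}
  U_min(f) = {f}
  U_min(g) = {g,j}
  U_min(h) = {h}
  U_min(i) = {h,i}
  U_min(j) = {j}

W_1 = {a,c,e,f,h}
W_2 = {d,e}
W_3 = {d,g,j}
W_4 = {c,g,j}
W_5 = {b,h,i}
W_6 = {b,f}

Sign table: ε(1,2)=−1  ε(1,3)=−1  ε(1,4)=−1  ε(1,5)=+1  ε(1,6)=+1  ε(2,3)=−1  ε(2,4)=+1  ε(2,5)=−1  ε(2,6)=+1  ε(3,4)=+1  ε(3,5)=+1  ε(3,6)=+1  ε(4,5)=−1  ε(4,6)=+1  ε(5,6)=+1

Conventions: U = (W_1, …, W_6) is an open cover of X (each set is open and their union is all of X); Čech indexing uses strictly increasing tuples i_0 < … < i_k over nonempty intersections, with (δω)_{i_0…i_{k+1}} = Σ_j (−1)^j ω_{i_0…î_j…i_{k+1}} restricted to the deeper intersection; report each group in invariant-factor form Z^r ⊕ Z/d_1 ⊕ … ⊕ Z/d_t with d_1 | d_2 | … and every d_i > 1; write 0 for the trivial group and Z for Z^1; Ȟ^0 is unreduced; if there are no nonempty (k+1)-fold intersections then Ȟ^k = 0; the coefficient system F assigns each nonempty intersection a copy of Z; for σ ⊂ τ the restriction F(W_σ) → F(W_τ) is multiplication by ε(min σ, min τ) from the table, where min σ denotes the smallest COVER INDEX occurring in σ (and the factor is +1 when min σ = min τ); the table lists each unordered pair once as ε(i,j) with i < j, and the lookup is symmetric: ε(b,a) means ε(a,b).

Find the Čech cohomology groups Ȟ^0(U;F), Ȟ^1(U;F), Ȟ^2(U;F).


Ȟ^0(U;F) ≅ 0,  Ȟ^1(U;F) ≅ Z ⊕ Z/2,  Ȟ^2(U;F) ≅ 0

nonempty overlaps:
  W12={e} W14={c} W15={h} W16={f} W23={d} W34={g,j} W56={b}
C dims 6,7; δ0: rk 6, SNF 1^5·2
degree 0: 6−6−0 = 0 → Ȟ^0 ≅ 0
degree 1: 7−0−6 = 1 plus torsion [2] → Ȟ^1 ≅ Z ⊕ Z/2
degree 2: 0−0−0 = 0 → Ȟ^2 ≅ 0


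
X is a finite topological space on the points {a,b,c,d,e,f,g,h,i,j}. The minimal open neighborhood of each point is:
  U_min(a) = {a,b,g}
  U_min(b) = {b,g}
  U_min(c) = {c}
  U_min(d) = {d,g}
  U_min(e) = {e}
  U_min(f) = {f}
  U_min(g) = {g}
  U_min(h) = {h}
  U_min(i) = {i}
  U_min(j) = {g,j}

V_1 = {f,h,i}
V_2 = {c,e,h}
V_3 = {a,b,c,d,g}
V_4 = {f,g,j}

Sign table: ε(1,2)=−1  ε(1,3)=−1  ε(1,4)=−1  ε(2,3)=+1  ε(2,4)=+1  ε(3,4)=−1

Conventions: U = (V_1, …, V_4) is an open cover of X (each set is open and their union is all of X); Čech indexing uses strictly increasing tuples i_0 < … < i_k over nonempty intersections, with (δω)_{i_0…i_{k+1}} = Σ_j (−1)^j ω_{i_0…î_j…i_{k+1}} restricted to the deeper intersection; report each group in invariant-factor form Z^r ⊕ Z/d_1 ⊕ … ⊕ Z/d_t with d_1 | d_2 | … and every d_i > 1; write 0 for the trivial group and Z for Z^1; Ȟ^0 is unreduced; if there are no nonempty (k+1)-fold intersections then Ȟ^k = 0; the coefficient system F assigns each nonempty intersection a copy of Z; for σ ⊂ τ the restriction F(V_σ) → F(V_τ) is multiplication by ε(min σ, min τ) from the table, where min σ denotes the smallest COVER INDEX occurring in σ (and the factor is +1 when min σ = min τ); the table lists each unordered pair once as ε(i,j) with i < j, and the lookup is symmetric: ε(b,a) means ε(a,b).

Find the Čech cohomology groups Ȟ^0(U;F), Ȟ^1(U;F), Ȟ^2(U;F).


Ȟ^0(U;F) ≅ 0, Ȟ^1(U;F) ≅ Z/2, Ȟ^2(U;F) ≅ 0

nerve simplices:
  V12={h} V14={f} V23={c} V34={g}
C dims 4,4; δ0: rk 4, SNF 1^3·2
degree 0: 4−4−0 = 0 → Ȟ^0 ≅ 0
degree 1: 4−0−4 = 0 plus torsion [2] → Ȟ^1 ≅ Z/2
degree 2: 0−0−0 = 0 → Ȟ^2 ≅ 0


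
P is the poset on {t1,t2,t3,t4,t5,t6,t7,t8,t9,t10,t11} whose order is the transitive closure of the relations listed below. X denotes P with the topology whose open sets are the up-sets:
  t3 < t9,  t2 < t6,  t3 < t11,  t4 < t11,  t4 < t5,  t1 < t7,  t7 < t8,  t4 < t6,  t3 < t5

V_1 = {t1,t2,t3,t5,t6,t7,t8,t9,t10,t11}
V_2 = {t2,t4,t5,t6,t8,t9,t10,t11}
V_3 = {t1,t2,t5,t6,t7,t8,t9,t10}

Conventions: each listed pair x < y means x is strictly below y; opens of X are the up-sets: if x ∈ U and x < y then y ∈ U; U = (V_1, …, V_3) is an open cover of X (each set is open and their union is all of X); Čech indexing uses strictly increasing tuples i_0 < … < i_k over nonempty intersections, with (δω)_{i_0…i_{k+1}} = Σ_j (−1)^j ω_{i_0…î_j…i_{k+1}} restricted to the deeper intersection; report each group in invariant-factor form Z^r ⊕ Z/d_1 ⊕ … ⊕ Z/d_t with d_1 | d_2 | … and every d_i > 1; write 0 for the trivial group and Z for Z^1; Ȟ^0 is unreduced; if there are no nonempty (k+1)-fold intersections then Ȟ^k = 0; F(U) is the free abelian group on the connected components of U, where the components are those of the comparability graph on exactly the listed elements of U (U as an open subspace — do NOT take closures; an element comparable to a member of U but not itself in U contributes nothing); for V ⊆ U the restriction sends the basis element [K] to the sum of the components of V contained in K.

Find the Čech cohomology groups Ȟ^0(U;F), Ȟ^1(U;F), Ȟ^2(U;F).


nerve of the cover:
  V12={t2,t5,t6,t8,t9,t10,t11} V13={t1,t2,t5,t6,t7,t8,t9,t10} V23={t2,t5,t6,t8,t9,t10}
  V123={t2,t5,t6,t8,t9,t10}
components per intersection:
  V1: {t1,t7,t8} {t2,t6} {t3,t5,t9,t11} {t10}
  V2: {t2,t4,t5,t6,t11} {t8} {t9} {t10}
  V3: {t1,t7,t8} {t2,t6} {t5} {t9} {t10}
  V12: {t2,t6} {t5} {t8} {t9} {t10} {t11}
  V13: {t1,t7,t8} {t2,t6} {t5} {t9} {t10}
  V23: {t2,t6} {t5} {t8} {t9} {t10}
  V123: {t2,t6} {t5} {t8} {t9} {t10}
C dims 13,16,5; δ0: rk 10, SNF 1^10; δ1: rk 5, SNF 1^5
Ȟ^0 = (13 − 10) − 0 = 3, so Ȟ^0 ≅ Z^3
Ȟ^1 = (16 − 5) − 10 = 1, so Ȟ^1 ≅ Z
Ȟ^2 = (5 − 0) − 5 = 0, so Ȟ^2 ≅ 0

Ȟ^0 = Z^3; Ȟ^1 = Z; Ȟ^2 = 0


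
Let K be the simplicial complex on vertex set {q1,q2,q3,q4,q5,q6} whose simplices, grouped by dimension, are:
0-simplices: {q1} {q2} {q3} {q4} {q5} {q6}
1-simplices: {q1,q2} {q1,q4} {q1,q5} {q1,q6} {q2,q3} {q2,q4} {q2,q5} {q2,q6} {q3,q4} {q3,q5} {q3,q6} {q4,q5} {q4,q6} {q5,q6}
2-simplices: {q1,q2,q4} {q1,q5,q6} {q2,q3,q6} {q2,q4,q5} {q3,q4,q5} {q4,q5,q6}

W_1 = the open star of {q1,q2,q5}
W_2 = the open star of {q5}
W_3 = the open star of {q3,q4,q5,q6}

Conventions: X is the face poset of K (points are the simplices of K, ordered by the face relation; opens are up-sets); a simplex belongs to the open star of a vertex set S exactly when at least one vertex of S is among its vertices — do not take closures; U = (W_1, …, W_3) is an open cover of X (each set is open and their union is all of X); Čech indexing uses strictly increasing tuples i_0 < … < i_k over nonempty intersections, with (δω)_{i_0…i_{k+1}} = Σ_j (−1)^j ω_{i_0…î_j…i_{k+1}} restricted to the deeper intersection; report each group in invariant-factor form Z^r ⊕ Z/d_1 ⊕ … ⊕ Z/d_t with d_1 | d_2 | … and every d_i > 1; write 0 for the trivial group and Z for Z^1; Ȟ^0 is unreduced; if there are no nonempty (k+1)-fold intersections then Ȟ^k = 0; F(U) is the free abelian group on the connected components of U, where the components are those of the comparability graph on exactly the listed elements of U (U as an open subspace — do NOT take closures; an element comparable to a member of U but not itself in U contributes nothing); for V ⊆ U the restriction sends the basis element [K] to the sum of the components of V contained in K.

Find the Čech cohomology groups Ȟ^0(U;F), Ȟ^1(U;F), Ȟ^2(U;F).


intersection data:
  W1={{q1},{q2},{q5},{q1,q2},{q1,q4},{q1,q5},{q1,q6},{q2,q3},{q2,q4},{q2,q5},{q2,q6},{q3,q5},{q4,q5},{q5,q6},{q1,q2,q4},{q1,q5,q6},{q2,q3,q6},{q2,q4,q5},{q3,q4,q5},{q4,q5,q6}} W2={{q5},{q1,q5},{q2,q5},{q3,q5},{q4,q5},{q5,q6},{q1,q5,q6},{q2,q4,q5},{q3,q4,q5},{q4,q5,q6}} W3={{q3},{q4},{q5},{q6},{q1,q4},{q1,q5},{q1,q6},{q2,q3},{q2,q4},{q2,q5},{q2,q6},{q3,q4},{q3,q5},{q3,q6},{q4,q5},{q4,q6},{q5,q6},{q1,q2,q4},{q1,q5,q6},{q2,q3,q6},{q2,q4,q5},{q3,q4,q5},{q4,q5,q6}}
  W12={{q5},{q1,q5},{q2,q5},{q3,q5},{q4,q5},{q5,q6},{q1,q5,q6},{q2,q4,q5},{q3,q4,q5},{q4,q5,q6}} W13={{q5},{q1,q4},{q1,q5},{q1,q6},{q2,q3},{q2,q4},{q2,q5},{q2,q6},{q3,q5},{q4,q5},{q5,q6},{q1,q2,q4},{q1,q5,q6},{q2,q3,q6},{q2,q4,q5},{q3,q4,q5},{q4,q5,q6}} W23={{q5},{q1,q5},{q2,q5},{q3,q5},{q4,q5},{q5,q6},{q1,q5,q6},{q2,q4,q5},{q3,q4,q5},{q4,q5,q6}}
  W123={{q5},{q1,q5},{q2,q5},{q3,q5},{q4,q5},{q5,q6},{q1,q5,q6},{q2,q4,q5},{q3,q4,q5},{q4,q5,q6}}
components per intersection:
  W1: {{q1},{q2},{q5},{q1,q2},{q1,q4},{q1,q5},{q1,q6},{q2,q3},{q2,q4},{q2,q5},{q2,q6},{q3,q5},{q4,q5},{q5,q6},{q1,q2,q4},{q1,q5,q6},{q2,q3,q6},{q2,q4,q5},{q3,q4,q5},{q4,q5,q6}}
  W2: {{q5},{q1,q5},{q2,q5},{q3,q5},{q4,q5},{q5,q6},{q1,q5,q6},{q2,q4,q5},{q3,q4,q5},{q4,q5,q6}}
  W3: {{q3},{q4},{q5},{q6},{q1,q4},{q1,q5},{q1,q6},{q2,q3},{q2,q4},{q2,q5},{q2,q6},{q3,q4},{q3,q5},{q3,q6},{q4,q5},{q4,q6},{q5,q6},{q1,q2,q4},{q1,q5,q6},{q2,q3,q6},{q2,q4,q5},{q3,q4,q5},{q4,q5,q6}}
  W12: {{q5},{q1,q5},{q2,q5},{q3,q5},{q4,q5},{q5,q6},{q1,q5,q6},{q2,q4,q5},{q3,q4,q5},{q4,q5,q6}}
  W13: {{q5},{q1,q4},{q1,q5},{q1,q6},{q2,q4},{q2,q5},{q3,q5},{q4,q5},{q5,q6},{q1,q2,q4},{q1,q5,q6},{q2,q4,q5},{q3,q4,q5},{q4,q5,q6}} {{q2,q3},{q2,q6},{q2,q3,q6}}
  W23: {{q5},{q1,q5},{q2,q5},{q3,q5},{q4,q5},{q5,q6},{q1,q5,q6},{q2,q4,q5},{q3,q4,q5},{q4,q5,q6}}
  W123: {{q5},{q1,q5},{q2,q5},{q3,q5},{q4,q5},{q5,q6},{q1,q5,q6},{q2,q4,q5},{q3,q4,q5},{q4,q5,q6}}
C dims 3,4,1; δ0: rk 2, SNF 1^2; δ1: rk 1, SNF 1^1
Ȟ^0 = (3 − 2) − 0 = 1, so Ȟ^0 ≅ Z
Ȟ^1 = (4 − 1) − 2 = 1, so Ȟ^1 ≅ Z
Ȟ^2 = (1 − 0) − 1 = 0, so Ȟ^2 ≅ 0

Ȟ^0 = Z, Ȟ^1 = Z, Ȟ^2 = 0


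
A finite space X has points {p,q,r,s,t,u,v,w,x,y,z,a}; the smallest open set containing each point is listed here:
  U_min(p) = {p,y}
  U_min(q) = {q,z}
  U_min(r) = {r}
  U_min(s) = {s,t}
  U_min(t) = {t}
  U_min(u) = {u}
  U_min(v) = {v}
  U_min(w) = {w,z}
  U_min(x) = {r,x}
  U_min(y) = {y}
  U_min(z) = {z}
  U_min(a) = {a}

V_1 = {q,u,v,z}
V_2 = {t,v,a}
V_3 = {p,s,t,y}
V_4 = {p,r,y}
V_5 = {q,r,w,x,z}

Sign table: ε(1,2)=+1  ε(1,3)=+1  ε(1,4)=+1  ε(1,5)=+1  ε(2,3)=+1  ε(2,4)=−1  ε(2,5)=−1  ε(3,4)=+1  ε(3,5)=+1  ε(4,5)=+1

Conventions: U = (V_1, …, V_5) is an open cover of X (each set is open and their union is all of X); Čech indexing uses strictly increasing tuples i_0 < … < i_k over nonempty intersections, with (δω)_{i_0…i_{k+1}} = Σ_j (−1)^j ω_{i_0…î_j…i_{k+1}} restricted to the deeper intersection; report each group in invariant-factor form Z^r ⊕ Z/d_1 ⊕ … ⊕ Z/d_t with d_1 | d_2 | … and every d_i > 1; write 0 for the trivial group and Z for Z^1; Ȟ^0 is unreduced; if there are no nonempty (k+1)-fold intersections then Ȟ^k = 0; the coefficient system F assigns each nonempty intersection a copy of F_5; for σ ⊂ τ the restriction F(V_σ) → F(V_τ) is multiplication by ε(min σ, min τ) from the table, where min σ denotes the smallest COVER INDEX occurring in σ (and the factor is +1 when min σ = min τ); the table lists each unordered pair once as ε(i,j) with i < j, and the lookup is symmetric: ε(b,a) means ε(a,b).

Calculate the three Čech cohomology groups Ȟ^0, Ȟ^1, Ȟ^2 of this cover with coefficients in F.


nerve of the cover:
  V12={v} V15={q,z} V23={t} V34={p,y} V45={r}
C dims 5,5; δ0: rk_F5 4
Ȟ^0 = (5 − 4) − 0 = 1, so Ȟ^0 ≅ Z/5
Ȟ^1 = (5 − 0) − 4 = 1, so Ȟ^1 ≅ Z/5
Ȟ^2 = (0 − 0) − 0 = 0, so Ȟ^2 ≅ 0

Ȟ^0(U;F) ≅ Z/5, Ȟ^1(U;F) ≅ Z/5, Ȟ^2(U;F) ≅ 0


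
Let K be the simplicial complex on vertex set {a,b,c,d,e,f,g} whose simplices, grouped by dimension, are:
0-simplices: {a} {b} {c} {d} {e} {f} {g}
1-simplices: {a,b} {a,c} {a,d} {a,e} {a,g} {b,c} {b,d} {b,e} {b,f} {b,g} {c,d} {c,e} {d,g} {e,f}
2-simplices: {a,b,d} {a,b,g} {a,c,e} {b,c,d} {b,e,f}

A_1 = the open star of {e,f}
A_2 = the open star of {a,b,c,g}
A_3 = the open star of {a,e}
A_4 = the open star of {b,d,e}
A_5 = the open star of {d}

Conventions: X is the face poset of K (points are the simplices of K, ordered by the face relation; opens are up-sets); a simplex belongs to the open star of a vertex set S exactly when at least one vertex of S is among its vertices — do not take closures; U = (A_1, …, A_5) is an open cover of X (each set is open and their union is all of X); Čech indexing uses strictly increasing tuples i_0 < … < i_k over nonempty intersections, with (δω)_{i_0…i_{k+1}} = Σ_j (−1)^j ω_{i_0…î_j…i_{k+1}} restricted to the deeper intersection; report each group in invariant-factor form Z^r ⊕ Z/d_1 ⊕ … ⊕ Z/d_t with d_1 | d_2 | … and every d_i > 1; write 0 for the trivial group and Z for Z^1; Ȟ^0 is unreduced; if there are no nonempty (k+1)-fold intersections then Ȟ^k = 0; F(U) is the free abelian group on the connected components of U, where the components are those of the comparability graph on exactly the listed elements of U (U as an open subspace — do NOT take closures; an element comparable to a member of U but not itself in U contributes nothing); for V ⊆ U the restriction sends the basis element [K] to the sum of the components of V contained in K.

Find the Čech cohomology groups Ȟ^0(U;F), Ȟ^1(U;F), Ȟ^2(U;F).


Ȟ^0 ≅ Z; Ȟ^1 ≅ Z^2; Ȟ^2 ≅ 0

nerve of the cover:
  A1={{e},{f},{a,e},{b,e},{b,f},{c,e},{e,f},{a,c,e},{b,e,f}} A2={{a},{b},{c},{g},{a,b},{a,c},{a,d},{a,e},{a,g},{b,c},{b,d},{b,e},{b,f},{b,g},{c,d},{c,e},{d,g},{a,b,d},{a,b,g},{a,c,e},{b,c,d},{b,e,f}} A3={{a},{e},{a,b},{a,c},{a,d},{a,e},{a,g},{b,e},{c,e},{e,f},{a,b,d},{a,b,g},{a,c,e},{b,e,f}} A4={{b},{d},{e},{a,b},{a,d},{a,e},{b,c},{b,d},{b,e},{b,f},{b,g},{c,d},{c,e},{d,g},{e,f},{a,b,d},{a,b,g},{a,c,e},{b,c,d},{b,e,f}} A5={{d},{a,d},{b,d},{c,d},{d,g},{a,b,d},{b,c,d}}
  A12={{a,e},{b,e},{b,f},{c,e},{a,c,e},{b,e,f}} A13={{e},{a,e},{b,e},{c,e},{e,f},{a,c,e},{b,e,f}} A14={{e},{a,e},{b,e},{b,f},{c,e},{e,f},{a,c,e},{b,e,f}} A23={{a},{a,b},{a,c},{a,d},{a,e},{a,g},{b,e},{c,e},{a,b,d},{a,b,g},{a,c,e},{b,e,f}} A24={{b},{a,b},{a,d},{a,e},{b,c},{b,d},{b,e},{b,f},{b,g},{c,d},{c,e},{d,g},{a,b,d},{a,b,g},{a,c,e},{b,c,d},{b,e,f}} A25={{a,d},{b,d},{c,d},{d,g},{a,b,d},{b,c,d}} A34={{e},{a,b},{a,d},{a,e},{b,e},{c,e},{e,f},{a,b,d},{a,b,g},{a,c,e},{b,e,f}} A35={{a,d},{a,b,d}} A45={{d},{a,d},{b,d},{c,d},{d,g},{a,b,d},{b,c,d}}
  A123={{a,e},{b,e},{c,e},{a,c,e},{b,e,f}} A124={{a,e},{b,e},{b,f},{c,e},{a,c,e},{b,e,f}} A134={{e},{a,e},{b,e},{c,e},{e,f},{a,c,e},{b,e,f}} A234={{a,b},{a,d},{a,e},{b,e},{c,e},{a,b,d},{a,b,g},{a,c,e},{b,e,f}} A235={{a,d},{a,b,d}} A245={{a,d},{b,d},{c,d},{d,g},{a,b,d},{b,c,d}} A345={{a,d},{a,b,d}}
  A1234={{a,e},{b,e},{c,e},{a,c,e},{b,e,f}} A2345={{a,d},{a,b,d}}
components per intersection:
  A1: {{e},{f},{a,e},{b,e},{b,f},{c,e},{e,f},{a,c,e},{b,e,f}}
  A2: {{a},{b},{c},{g},{a,b},{a,c},{a,d},{a,e},{a,g},{b,c},{b,d},{b,e},{b,f},{b,g},{c,d},{c,e},{d,g},{a,b,d},{a,b,g},{a,c,e},{b,c,d},{b,e,f}}
  A3: {{a},{e},{a,b},{a,c},{a,d},{a,e},{a,g},{b,e},{c,e},{e,f},{a,b,d},{a,b,g},{a,c,e},{b,e,f}}
  A4: {{b},{d},{e},{a,b},{a,d},{a,e},{b,c},{b,d},{b,e},{b,f},{b,g},{c,d},{c,e},{d,g},{e,f},{a,b,d},{a,b,g},{a,c,e},{b,c,d},{b,e,f}}
  A5: {{d},{a,d},{b,d},{c,d},{d,g},{a,b,d},{b,c,d}}
  A12: {{a,e},{c,e},{a,c,e}} {{b,e},{b,f},{b,e,f}}
  A13: {{e},{a,e},{b,e},{c,e},{e,f},{a,c,e},{b,e,f}}
  A14: {{e},{a,e},{b,e},{b,f},{c,e},{e,f},{a,c,e},{b,e,f}}
  A23: {{a},{a,b},{a,c},{a,d},{a,e},{a,g},{c,e},{a,b,d},{a,b,g},{a,c,e}} {{b,e},{b,e,f}}
  A24: {{b},{a,b},{a,d},{b,c},{b,d},{b,e},{b,f},{b,g},{c,d},{a,b,d},{a,b,g},{b,c,d},{b,e,f}} {{a,e},{c,e},{a,c,e}} {{d,g}}
  A25: {{a,d},{b,d},{c,d},{a,b,d},{b,c,d}} {{d,g}}
  A34: {{e},{a,e},{b,e},{c,e},{e,f},{a,c,e},{b,e,f}} {{a,b},{a,d},{a,b,d},{a,b,g}}
  A35: {{a,d},{a,b,d}}
  A45: {{d},{a,d},{b,d},{c,d},{d,g},{a,b,d},{b,c,d}}
  A123: {{a,e},{c,e},{a,c,e}} {{b,e},{b,e,f}}
  A124: {{a,e},{c,e},{a,c,e}} {{b,e},{b,f},{b,e,f}}
  A134: {{e},{a,e},{b,e},{c,e},{e,f},{a,c,e},{b,e,f}}
  A234: {{a,b},{a,d},{a,b,d},{a,b,g}} {{a,e},{c,e},{a,c,e}} {{b,e},{b,e,f}}
  A235: {{a,d},{a,b,d}}
  A245: {{a,d},{b,d},{c,d},{a,b,d},{b,c,d}} {{d,g}}
  A345: {{a,d},{a,b,d}}
  A1234: {{a,e},{c,e},{a,c,e}} {{b,e},{b,e,f}}
  A2345: {{a,d},{a,b,d}}
C dims 5,15,12,3; δ0: rk 4, SNF 1^4; δ1: rk 9, SNF 1^9; δ2: rk 3, SNF 1^3
Ȟ^0 = (5 − 4) − 0 = 1, so Ȟ^0 ≅ Z
Ȟ^1 = (15 − 9) − 4 = 2, so Ȟ^1 ≅ Z^2
Ȟ^2 = (12 − 3) − 9 = 0, so Ȟ^2 ≅ 0
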